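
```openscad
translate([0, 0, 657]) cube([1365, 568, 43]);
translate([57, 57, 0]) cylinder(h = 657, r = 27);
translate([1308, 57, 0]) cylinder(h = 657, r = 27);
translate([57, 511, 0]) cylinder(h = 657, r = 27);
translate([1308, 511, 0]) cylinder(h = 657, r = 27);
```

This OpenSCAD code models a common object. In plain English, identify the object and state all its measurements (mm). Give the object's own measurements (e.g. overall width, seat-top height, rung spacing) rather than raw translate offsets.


A rectangular dining table. The top is 1365×568×43 mm with its upper surface at z = 700 mm. It stands on four round legs of 54 mm diameter, each leg's bounding box inset 30 mm from the nearest pair of top edges, running from the floor to the underside of the top.


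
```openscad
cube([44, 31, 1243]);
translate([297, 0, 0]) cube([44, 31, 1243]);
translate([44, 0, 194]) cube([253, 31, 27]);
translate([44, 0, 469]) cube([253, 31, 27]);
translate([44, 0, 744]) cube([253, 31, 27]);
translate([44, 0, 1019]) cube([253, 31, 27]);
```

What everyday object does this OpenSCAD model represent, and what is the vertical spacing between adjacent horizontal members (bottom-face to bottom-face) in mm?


A ladder. The rung spacing is 275 mm.

Two tall 44×31 posts with 4 short bars between them — a ladder. Adjacent rungs sit at z = 194 and z = 469, so the spacing is 469 − 194 = 275 mm.


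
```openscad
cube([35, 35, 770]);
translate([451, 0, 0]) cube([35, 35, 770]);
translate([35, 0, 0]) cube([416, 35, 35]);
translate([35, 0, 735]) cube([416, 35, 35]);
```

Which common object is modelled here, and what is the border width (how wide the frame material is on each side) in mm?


A picture frame. The border width is 35 mm.

Four thin pieces enclosing a rectangular opening — a picture frame. The two full-height stiles are 770 mm tall; the top rail sits at z = 735 and is 35 mm tall, so the border above the opening is 770 − 735 = 35 mm, matching the stile x-width.


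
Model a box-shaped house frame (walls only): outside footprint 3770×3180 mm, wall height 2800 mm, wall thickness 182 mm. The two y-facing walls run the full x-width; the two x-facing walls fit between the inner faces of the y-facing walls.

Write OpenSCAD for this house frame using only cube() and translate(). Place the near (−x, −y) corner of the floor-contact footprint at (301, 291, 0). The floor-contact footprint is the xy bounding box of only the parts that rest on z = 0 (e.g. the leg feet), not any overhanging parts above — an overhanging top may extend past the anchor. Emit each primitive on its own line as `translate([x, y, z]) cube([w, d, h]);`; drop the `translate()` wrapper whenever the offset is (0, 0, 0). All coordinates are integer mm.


translate([301, 291, 0]) cube([3770, 182, 2800]);
translate([301, 3289, 0]) cube([3770, 182, 2800]);
translate([301, 473, 0]) cube([182, 2816, 2800]);
translate([3889, 473, 0]) cube([182, 2816, 2800]);


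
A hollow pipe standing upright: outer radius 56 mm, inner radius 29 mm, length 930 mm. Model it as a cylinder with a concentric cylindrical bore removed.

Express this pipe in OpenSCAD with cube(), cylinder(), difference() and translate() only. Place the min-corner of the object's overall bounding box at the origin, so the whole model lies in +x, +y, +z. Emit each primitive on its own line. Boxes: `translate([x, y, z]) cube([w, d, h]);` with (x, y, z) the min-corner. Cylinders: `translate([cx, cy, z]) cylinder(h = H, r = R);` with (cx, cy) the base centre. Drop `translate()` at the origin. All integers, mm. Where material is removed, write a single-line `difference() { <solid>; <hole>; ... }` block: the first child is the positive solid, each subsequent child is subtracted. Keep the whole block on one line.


difference() { translate([56, 56, 0]) cylinder(h = 930, r = 56); translate([56, 56, 0]) cylinder(h = 930, r = 29); }


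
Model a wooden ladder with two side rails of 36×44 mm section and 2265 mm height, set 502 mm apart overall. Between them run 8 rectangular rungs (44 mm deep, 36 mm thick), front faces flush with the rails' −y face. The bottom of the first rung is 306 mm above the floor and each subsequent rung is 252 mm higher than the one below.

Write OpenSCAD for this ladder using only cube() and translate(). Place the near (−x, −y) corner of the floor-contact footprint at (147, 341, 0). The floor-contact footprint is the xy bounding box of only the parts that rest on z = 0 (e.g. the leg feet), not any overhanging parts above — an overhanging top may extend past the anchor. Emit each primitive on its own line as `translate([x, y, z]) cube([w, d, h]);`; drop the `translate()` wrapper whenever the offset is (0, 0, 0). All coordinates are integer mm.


translate([147, 341, 0]) cube([36, 44, 2265]);
translate([613, 341, 0]) cube([36, 44, 2265]);
translate([183, 341, 306]) cube([430, 44, 36]);
translate([183, 341, 558]) cube([430, 44, 36]);
translate([183, 341, 810]) cube([430, 44, 36]);
translate([183, 341, 1062]) cube([430, 44, 36]);
translate([183, 341, 1314]) cube([430, 44, 36]);
translate([183, 341, 1566]) cube([430, 44, 36]);
translate([183, 341, 1818]) cube([430, 44, 36]);
translate([183, 341, 2070]) cube([430, 44, 36]);


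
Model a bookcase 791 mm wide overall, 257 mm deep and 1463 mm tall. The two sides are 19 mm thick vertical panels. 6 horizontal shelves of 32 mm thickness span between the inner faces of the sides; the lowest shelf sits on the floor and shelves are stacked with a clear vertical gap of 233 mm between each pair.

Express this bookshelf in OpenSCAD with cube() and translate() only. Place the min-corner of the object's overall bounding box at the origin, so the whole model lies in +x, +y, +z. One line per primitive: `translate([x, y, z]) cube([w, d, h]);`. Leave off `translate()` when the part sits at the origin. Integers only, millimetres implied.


cube([19, 257, 1463]);
translate([772, 0, 0]) cube([19, 257, 1463]);
translate([19, 0, 0]) cube([753, 257, 32]);
translate([19, 0, 265]) cube([753, 257, 32]);
translate([19, 0, 530]) cube([753, 257, 32]);
translate([19, 0, 795]) cube([753, 257, 32]);
translate([19, 0, 1060]) cube([753, 257, 32]);
translate([19, 0, 1325]) cube([753, 257, 32]);


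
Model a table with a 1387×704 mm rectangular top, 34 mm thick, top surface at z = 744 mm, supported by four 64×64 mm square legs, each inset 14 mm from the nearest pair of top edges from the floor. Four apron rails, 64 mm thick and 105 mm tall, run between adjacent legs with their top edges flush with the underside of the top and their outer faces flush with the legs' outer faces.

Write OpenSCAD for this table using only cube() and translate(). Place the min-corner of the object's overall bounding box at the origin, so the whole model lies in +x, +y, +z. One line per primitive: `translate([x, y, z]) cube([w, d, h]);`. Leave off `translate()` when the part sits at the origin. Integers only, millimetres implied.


translate([0, 0, 710]) cube([1387, 704, 34]);
translate([14, 14, 0]) cube([64, 64, 710]);
translate([1309, 14, 0]) cube([64, 64, 710]);
translate([14, 626, 0]) cube([64, 64, 710]);
translate([1309, 626, 0]) cube([64, 64, 710]);
translate([78, 14, 605]) cube([1231, 64, 105]);
translate([78, 626, 605]) cube([1231, 64, 105]);
translate([14, 78, 605]) cube([64, 548, 105]);
translate([1309, 78, 605]) cube([64, 548, 105]);


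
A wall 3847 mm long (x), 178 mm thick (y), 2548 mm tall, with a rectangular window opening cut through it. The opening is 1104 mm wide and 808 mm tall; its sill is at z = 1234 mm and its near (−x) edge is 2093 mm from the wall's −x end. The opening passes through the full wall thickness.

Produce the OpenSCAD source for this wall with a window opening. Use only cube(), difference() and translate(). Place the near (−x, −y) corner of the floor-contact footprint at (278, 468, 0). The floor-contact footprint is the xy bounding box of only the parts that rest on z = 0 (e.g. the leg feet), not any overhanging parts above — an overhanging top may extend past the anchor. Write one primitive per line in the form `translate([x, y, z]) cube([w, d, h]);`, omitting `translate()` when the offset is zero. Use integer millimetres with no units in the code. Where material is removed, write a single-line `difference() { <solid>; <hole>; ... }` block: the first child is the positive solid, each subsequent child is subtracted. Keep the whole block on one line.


difference() { translate([278, 468, 0]) cube([3847, 178, 2548]); translate([2371, 468, 1234]) cube([1104, 178, 808]); }


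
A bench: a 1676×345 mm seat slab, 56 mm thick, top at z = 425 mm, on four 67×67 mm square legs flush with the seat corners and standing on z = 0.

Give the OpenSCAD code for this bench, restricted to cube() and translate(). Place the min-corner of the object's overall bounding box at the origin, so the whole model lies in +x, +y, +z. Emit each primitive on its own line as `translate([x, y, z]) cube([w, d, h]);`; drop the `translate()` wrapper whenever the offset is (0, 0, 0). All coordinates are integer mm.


translate([0, 0, 369]) cube([1676, 345, 56]);
cube([67, 67, 369]);
translate([0, 278, 0]) cube([67, 67, 369]);
translate([1609, 0, 0]) cube([67, 67, 369]);
translate([1609, 278, 0]) cube([67, 67, 369]);


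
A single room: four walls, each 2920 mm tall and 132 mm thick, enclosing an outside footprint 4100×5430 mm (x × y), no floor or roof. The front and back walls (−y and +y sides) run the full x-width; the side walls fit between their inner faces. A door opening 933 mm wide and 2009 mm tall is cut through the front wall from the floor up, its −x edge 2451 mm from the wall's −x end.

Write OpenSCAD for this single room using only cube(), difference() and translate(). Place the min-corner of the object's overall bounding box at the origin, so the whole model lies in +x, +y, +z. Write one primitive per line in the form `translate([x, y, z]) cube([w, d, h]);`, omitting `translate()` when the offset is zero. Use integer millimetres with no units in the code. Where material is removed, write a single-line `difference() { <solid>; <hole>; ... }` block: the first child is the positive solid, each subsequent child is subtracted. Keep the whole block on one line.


difference() { cube([4100, 132, 2920]); translate([2451, 0, 0]) cube([933, 132, 2009]); }
translate([0, 5298, 0]) cube([4100, 132, 2920]);
translate([0, 132, 0]) cube([132, 5166, 2920]);
translate([3968, 132, 0]) cube([132, 5166, 2920]);


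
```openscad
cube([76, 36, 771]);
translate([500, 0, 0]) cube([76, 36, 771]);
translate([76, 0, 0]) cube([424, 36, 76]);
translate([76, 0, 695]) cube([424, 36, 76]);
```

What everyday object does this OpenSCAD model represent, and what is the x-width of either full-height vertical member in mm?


A picture frame. The border width is 76 mm.

Four thin pieces enclosing a rectangular opening — a picture frame. The two full-height stiles are 771 mm tall; the top rail sits at z = 695 and is 76 mm tall, so the border above the opening is 771 − 695 = 76 mm, matching the stile x-width.


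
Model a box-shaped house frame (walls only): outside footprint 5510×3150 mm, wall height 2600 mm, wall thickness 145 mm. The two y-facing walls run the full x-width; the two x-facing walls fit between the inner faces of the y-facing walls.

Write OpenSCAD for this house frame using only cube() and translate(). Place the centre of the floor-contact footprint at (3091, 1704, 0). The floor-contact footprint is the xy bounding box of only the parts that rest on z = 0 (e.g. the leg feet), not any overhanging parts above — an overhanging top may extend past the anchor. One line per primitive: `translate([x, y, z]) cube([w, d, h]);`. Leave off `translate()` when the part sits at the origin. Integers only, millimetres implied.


translate([336, 129, 0]) cube([5510, 145, 2600]);
translate([336, 3134, 0]) cube([5510, 145, 2600]);
translate([336, 274, 0]) cube([145, 2860, 2600]);
translate([5701, 274, 0]) cube([145, 2860, 2600]);


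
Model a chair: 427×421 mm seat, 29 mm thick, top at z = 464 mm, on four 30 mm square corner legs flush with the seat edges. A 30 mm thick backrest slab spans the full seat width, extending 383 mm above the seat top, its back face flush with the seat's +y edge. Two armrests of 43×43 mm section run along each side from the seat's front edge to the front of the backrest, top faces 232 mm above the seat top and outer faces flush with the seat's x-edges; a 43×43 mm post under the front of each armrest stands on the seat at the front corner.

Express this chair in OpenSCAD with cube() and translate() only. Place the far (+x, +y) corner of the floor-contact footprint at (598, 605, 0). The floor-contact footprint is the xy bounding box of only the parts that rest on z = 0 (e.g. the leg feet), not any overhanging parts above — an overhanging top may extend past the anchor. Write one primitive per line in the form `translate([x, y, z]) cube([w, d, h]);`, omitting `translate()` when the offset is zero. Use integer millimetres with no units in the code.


translate([171, 184, 435]) cube([427, 421, 29]);
translate([171, 184, 0]) cube([30, 30, 435]);
translate([568, 184, 0]) cube([30, 30, 435]);
translate([171, 575, 0]) cube([30, 30, 435]);
translate([568, 575, 0]) cube([30, 30, 435]);
translate([171, 575, 464]) cube([427, 30, 383]);
translate([171, 184, 653]) cube([43, 391, 43]);
translate([555, 184, 653]) cube([43, 391, 43]);
translate([171, 184, 464]) cube([43, 43, 189]);
translate([555, 184, 464]) cube([43, 43, 189]);


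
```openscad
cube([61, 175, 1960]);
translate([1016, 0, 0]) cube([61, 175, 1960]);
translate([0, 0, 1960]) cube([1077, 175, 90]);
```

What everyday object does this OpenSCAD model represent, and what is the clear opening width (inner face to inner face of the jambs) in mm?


A door frame. The clear opening width is 955 mm.

Two 1960 mm tall posts with a header on top — a door frame. The left jamb is 61 mm wide at x = 0; the right jamb starts at x = 1016. The clear opening is 1016 − 61 = 955 mm.


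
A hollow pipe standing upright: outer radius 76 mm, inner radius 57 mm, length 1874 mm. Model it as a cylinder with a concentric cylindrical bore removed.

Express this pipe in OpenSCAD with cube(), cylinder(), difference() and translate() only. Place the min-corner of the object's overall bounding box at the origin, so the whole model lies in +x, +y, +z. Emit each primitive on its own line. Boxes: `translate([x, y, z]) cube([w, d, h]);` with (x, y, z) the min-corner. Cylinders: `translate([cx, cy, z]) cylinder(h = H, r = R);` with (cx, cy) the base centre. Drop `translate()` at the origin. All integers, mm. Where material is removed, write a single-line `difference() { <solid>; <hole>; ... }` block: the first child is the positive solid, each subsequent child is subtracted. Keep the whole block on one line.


difference() { translate([76, 76, 0]) cylinder(h = 1874, r = 76); translate([76, 76, 0]) cylinder(h = 1874, r = 57); }


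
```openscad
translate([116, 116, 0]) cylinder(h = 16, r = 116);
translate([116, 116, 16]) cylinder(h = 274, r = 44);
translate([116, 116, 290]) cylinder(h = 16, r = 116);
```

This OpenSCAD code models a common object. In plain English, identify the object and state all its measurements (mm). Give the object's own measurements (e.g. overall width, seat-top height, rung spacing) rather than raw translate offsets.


A spool: two coaxial disc flanges of radius 116 mm and thickness 16 mm, joined by a core cylinder of radius 44 mm and height 274 mm. The lower flange rests on z = 0 and the three cylinders share a vertical axis.


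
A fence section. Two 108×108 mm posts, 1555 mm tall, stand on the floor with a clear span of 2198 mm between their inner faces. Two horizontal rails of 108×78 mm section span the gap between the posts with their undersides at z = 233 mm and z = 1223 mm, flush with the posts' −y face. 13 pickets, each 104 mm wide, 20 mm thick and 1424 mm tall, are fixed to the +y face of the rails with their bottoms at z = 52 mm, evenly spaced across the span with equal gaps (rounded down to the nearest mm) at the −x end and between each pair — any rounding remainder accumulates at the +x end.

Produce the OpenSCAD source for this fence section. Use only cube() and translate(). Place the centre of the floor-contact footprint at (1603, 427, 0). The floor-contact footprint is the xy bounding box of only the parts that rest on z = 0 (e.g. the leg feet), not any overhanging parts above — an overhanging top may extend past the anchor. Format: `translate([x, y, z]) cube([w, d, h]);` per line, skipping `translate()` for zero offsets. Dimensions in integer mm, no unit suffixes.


translate([396, 373, 0]) cube([108, 108, 1555]);
translate([2702, 373, 0]) cube([108, 108, 1555]);
translate([504, 373, 233]) cube([2198, 108, 78]);
translate([504, 373, 1223]) cube([2198, 108, 78]);
translate([564, 481, 52]) cube([104, 20, 1424]);
translate([728, 481, 52]) cube([104, 20, 1424]);
translate([892, 481, 52]) cube([104, 20, 1424]);
translate([1056, 481, 52]) cube([104, 20, 1424]);
translate([1220, 481, 52]) cube([104, 20, 1424]);
translate([1384, 481, 52]) cube([104, 20, 1424]);
translate([1548, 481, 52]) cube([104, 20, 1424]);
translate([1712, 481, 52]) cube([104, 20, 1424]);
translate([1876, 481, 52]) cube([104, 20, 1424]);
translate([2040, 481, 52]) cube([104, 20, 1424]);
translate([2204, 481, 52]) cube([104, 20, 1424]);
translate([2368, 481, 52]) cube([104, 20, 1424]);
translate([2532, 481, 52]) cube([104, 20, 1424]);


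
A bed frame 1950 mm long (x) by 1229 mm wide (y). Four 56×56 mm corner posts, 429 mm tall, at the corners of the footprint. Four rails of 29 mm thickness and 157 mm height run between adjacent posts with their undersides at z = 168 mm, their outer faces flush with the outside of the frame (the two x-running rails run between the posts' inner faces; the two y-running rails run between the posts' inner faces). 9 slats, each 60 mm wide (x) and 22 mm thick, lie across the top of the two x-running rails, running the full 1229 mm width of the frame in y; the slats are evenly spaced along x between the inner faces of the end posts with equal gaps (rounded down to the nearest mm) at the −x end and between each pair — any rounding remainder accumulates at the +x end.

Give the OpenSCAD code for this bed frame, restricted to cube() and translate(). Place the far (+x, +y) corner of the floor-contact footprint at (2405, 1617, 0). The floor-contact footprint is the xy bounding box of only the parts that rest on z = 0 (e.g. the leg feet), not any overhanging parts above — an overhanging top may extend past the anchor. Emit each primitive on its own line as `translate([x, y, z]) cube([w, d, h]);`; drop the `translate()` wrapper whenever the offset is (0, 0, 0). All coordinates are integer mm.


// slat z = rail_z + rail_h = 168 + 157 = 325
// slat gap = ⌊(1838 − 9·60) / 10⌋ = 129
translate([455, 388, 0]) cube([56, 56, 429]);
translate([455, 1561, 0]) cube([56, 56, 429]);
translate([2349, 388, 0]) cube([56, 56, 429]);
translate([2349, 1561, 0]) cube([56, 56, 429]);
translate([511, 388, 168]) cube([1838, 29, 157]);
translate([511, 1588, 168]) cube([1838, 29, 157]);
translate([455, 444, 168]) cube([29, 1117, 157]);
translate([2376, 444, 168]) cube([29, 1117, 157]);
translate([640, 388, 325]) cube([60, 1229, 22]);
translate([829, 388, 325]) cube([60, 1229, 22]);
translate([1018, 388, 325]) cube([60, 1229, 22]);
translate([1207, 388, 325]) cube([60, 1229, 22]);
translate([1396, 388, 325]) cube([60, 1229, 22]);
translate([1585, 388, 325]) cube([60, 1229, 22]);
translate([1774, 388, 325]) cube([60, 1229, 22]);
translate([1963, 388, 325]) cube([60, 1229, 22]);
translate([2152, 388, 325]) cube([60, 1229, 22]);


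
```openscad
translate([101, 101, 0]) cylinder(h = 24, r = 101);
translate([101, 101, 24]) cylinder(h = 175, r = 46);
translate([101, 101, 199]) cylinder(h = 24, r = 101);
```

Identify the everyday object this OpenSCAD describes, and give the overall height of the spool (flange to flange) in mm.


A spool. The overall height is 223 mm.

Three coaxial cylinders, large–small–large — a spool. Two 24 mm flanges and a 175 mm core give 24 + 175 + 24 = 223 mm.


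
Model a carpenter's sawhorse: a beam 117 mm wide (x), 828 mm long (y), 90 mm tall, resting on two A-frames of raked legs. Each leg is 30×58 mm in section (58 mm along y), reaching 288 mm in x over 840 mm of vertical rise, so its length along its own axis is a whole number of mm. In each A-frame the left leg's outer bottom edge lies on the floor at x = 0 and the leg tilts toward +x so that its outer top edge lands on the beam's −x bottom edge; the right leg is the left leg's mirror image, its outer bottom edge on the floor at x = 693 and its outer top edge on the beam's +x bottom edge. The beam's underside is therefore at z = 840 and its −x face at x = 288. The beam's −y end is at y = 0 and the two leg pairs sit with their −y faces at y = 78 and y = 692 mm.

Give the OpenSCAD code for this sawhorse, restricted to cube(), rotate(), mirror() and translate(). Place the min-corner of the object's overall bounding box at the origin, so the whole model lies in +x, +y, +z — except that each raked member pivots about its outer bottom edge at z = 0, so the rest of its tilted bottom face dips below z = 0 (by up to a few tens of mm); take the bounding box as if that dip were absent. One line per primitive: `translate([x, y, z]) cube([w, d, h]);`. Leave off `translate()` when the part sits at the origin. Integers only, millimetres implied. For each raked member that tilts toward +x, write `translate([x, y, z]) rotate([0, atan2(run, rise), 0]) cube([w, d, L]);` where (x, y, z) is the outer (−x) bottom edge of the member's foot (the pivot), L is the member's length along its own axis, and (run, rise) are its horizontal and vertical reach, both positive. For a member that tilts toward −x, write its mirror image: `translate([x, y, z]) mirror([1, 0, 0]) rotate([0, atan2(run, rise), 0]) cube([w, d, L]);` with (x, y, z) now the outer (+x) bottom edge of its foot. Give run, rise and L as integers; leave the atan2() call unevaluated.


translate([288, 0, 840]) cube([117, 828, 90]);
translate([0, 78, 0]) rotate([0, atan2(288, 840), 0]) cube([30, 58, 888]);
translate([693, 78, 0]) mirror([1, 0, 0]) rotate([0, atan2(288, 840), 0]) cube([30, 58, 888]);
translate([0, 692, 0]) rotate([0, atan2(288, 840), 0]) cube([30, 58, 888]);
translate([693, 692, 0]) mirror([1, 0, 0]) rotate([0, atan2(288, 840), 0]) cube([30, 58, 888]);


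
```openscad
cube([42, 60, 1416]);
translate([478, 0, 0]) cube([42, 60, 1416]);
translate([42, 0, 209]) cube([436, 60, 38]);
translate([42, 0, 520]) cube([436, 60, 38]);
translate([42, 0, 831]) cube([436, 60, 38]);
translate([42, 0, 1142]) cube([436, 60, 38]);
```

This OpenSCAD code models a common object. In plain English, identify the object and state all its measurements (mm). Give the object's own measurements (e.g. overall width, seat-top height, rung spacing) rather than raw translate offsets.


A straight ladder. Two 42×60 mm vertical rails, 1416 mm tall, stand 520 mm apart (outside-to-outside) with their front faces coplanar on the −y side. 4 rungs, each 60 mm deep and 38 mm tall, span between the inner faces of the rails, front faces flush with the rails. The lowest rung's underside is at z = 209 mm and rungs are spaced 311 mm apart (underside to underside).


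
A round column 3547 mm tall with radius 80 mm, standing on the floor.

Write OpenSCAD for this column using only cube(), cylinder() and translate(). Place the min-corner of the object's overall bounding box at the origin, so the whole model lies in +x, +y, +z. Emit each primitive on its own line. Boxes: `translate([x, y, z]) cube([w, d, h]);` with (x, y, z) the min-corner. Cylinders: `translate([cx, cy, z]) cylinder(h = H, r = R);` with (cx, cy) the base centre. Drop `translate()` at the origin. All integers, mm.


translate([80, 80, 0]) cylinder(h = 3547, r = 80);


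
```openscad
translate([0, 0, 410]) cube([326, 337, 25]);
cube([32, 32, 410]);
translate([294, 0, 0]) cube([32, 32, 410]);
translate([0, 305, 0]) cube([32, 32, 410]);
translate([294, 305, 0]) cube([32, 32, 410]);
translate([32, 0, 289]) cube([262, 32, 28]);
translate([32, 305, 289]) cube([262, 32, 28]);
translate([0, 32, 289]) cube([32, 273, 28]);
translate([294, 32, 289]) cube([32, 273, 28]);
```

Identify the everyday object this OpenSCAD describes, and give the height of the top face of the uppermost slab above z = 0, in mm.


A stool. The seat height is 435 mm.

A 326×337×25 slab at z = 410 on four corner posts — a stool. The seat top is 410 + 25 = 435 mm.


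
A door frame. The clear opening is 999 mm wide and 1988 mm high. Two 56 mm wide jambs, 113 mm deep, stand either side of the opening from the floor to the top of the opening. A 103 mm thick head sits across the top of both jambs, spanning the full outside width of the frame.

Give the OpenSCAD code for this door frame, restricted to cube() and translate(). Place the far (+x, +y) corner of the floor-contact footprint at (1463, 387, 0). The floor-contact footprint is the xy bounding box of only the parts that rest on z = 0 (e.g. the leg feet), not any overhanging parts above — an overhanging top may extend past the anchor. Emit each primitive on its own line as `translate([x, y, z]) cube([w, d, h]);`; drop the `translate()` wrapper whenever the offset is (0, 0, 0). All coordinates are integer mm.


translate([352, 274, 0]) cube([56, 113, 1988]);
translate([1407, 274, 0]) cube([56, 113, 1988]);
translate([352, 274, 1988]) cube([1111, 113, 103]);


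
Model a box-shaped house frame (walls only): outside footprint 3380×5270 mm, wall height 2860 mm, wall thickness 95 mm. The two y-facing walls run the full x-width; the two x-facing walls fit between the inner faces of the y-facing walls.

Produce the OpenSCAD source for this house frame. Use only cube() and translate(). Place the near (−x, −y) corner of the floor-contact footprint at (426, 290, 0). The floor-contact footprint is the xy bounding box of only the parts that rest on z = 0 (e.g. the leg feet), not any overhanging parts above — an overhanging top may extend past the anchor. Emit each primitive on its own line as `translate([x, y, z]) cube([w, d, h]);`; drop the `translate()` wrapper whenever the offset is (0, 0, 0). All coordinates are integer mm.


translate([426, 290, 0]) cube([3380, 95, 2860]);
translate([426, 5465, 0]) cube([3380, 95, 2860]);
translate([426, 385, 0]) cube([95, 5080, 2860]);
translate([3711, 385, 0]) cube([95, 5080, 2860]);


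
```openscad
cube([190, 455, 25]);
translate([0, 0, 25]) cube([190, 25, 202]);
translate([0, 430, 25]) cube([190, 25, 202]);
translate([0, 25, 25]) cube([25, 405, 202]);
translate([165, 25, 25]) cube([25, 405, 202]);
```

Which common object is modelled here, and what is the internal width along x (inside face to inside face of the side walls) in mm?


An open box. The internal width is 140 mm.

A 190×455 base slab with four walls standing on it — an open box. The base is 190 mm wide and the walls are 25 mm thick, so the internal width is 190 − 2 × 25 = 140 mm.


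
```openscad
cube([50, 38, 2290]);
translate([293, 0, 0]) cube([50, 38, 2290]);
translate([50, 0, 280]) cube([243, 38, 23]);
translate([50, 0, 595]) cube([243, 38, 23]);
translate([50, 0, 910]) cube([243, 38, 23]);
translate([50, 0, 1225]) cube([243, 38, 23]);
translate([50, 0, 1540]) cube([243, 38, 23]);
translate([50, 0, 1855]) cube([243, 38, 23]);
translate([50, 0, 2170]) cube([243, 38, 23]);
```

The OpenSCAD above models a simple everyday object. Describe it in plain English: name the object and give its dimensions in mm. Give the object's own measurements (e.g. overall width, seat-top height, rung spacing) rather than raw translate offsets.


A straight ladder. Two 50×38 mm vertical rails, 2290 mm tall, stand 343 mm apart (outside-to-outside) with their front faces coplanar on the −y side. 7 rungs, each 38 mm deep and 23 mm tall, span between the inner faces of the rails, front faces flush with the rails. The lowest rung's underside is at z = 280 mm and rungs are spaced 315 mm apart (underside to underside).


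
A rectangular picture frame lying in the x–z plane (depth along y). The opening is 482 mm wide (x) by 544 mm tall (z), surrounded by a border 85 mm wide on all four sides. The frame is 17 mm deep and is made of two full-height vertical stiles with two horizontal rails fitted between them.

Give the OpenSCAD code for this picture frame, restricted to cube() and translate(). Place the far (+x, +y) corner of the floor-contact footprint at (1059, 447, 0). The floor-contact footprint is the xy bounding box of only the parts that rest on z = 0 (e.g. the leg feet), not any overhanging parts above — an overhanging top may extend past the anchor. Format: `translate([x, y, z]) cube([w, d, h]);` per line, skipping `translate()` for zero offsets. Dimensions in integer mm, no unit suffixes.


translate([407, 430, 0]) cube([85, 17, 714]);
translate([974, 430, 0]) cube([85, 17, 714]);
translate([492, 430, 0]) cube([482, 17, 85]);
translate([492, 430, 629]) cube([482, 17, 85]);


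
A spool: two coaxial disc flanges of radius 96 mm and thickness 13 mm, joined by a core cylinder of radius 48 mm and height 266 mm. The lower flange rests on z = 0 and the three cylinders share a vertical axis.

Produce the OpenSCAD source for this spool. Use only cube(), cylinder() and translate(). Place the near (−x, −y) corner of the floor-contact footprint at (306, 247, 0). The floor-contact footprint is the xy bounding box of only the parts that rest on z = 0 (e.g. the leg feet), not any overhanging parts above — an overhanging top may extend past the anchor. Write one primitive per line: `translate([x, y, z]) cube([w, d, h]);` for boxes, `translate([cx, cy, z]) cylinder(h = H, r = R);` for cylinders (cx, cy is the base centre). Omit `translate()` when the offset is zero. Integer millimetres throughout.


translate([402, 343, 0]) cylinder(h = 13, r = 96);
translate([402, 343, 13]) cylinder(h = 266, r = 48);
translate([402, 343, 279]) cylinder(h = 13, r = 96);


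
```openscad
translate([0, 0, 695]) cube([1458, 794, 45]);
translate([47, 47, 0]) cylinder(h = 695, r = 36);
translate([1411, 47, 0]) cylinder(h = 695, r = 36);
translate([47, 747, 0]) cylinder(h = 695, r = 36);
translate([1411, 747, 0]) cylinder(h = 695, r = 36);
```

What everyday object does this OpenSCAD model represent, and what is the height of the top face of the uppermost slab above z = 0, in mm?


A table. The table height is 740 mm.

A 1458×794×45 slab sits at z = 695 on four Ø72 mm round legs — a table. The top surface is at 695 + 45 = 740 mm.


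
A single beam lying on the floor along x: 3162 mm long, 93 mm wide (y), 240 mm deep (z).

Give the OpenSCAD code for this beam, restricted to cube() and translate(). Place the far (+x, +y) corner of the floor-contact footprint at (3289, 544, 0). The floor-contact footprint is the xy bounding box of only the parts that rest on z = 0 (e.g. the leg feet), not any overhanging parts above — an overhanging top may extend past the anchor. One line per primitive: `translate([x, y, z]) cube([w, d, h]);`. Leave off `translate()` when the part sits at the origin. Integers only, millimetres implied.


translate([127, 451, 0]) cube([3162, 93, 240]);


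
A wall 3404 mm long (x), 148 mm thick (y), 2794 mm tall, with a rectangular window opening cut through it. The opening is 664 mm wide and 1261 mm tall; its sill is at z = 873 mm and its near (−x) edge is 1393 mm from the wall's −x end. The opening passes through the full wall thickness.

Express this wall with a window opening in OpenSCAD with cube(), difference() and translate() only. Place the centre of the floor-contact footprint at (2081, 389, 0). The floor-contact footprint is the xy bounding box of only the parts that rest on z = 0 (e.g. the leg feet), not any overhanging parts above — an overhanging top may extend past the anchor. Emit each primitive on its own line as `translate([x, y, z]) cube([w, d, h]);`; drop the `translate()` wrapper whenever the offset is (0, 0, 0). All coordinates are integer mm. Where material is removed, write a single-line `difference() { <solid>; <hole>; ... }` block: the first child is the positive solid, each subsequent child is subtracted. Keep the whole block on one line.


difference() { translate([379, 315, 0]) cube([3404, 148, 2794]); translate([1772, 315, 873]) cube([664, 148, 1261]); }


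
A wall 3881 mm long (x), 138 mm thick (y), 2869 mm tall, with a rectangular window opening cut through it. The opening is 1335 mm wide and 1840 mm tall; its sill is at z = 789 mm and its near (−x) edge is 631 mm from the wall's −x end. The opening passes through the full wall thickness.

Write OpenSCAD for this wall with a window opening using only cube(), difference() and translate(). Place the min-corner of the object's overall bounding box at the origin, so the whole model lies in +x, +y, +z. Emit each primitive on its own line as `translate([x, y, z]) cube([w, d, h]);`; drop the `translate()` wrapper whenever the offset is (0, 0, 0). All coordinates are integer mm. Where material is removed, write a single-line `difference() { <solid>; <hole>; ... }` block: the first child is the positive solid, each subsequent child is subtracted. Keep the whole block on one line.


difference() { cube([3881, 138, 2869]); translate([631, 0, 789]) cube([1335, 138, 1840]); }


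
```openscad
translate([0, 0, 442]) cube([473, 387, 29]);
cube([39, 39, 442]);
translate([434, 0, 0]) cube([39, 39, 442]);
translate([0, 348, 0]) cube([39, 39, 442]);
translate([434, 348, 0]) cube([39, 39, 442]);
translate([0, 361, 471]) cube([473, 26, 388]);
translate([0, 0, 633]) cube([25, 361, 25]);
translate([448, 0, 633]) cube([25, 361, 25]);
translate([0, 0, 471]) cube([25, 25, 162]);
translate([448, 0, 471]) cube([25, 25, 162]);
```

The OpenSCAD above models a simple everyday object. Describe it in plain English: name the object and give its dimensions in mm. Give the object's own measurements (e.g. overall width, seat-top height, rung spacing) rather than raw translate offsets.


A chair. The seat is a 473×387×29 mm slab with its top at z = 471 mm, on four 39×39 mm corner legs (flush with the seat edges, standing on z = 0). A flat backrest 26 mm thick, 388 mm tall, spans the full seat width and rises from the seat top along its +y edge, rear face flush with the rear of the seat. Two armrests of 25×25 mm section run along each side from the seat's front edge to the front of the backrest, top faces 187 mm above the seat top and outer faces flush with the seat's x-edges; a 25×25 mm post under the front of each armrest stands on the seat at the front corner.


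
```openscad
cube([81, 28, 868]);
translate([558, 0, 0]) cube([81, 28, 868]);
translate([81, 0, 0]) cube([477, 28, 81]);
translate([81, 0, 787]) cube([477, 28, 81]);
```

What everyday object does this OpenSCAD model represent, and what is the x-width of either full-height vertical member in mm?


A picture frame. The border width is 81 mm.

Four thin pieces enclosing a rectangular opening — a picture frame. The two full-height stiles are 868 mm tall; the top rail sits at z = 787 and is 81 mm tall, so the border above the opening is 868 − 787 = 81 mm, matching the stile x-width.


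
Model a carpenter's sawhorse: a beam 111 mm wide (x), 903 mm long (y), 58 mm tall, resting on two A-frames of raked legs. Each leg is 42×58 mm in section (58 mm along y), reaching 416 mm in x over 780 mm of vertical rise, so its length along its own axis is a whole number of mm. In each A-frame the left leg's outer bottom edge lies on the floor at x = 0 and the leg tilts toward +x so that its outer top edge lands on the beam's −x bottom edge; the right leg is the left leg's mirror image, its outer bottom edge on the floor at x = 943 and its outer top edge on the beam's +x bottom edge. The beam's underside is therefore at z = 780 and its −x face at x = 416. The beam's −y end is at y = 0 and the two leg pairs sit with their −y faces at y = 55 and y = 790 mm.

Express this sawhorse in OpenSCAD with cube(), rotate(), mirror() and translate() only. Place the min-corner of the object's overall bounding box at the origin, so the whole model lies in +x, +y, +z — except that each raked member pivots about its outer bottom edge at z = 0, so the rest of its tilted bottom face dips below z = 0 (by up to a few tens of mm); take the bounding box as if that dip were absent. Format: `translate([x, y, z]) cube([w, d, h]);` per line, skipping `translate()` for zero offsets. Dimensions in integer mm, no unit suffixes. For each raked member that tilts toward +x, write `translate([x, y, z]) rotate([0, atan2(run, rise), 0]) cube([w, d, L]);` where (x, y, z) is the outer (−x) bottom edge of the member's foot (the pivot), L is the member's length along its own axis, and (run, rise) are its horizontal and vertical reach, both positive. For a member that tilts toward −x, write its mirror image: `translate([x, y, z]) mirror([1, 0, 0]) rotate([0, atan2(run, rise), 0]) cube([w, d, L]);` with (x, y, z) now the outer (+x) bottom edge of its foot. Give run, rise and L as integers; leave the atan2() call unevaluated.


// leg length = √(416² + 780²) = 884
// right-leg outer foot x = 2·416 + 111 = 943
// beam min-corner = (416, 0, 780)
translate([416, 0, 780]) cube([111, 903, 58]);
translate([0, 55, 0]) rotate([0, atan2(416, 780), 0]) cube([42, 58, 884]);
translate([943, 55, 0]) mirror([1, 0, 0]) rotate([0, atan2(416, 780), 0]) cube([42, 58, 884]);
translate([0, 790, 0]) rotate([0, atan2(416, 780), 0]) cube([42, 58, 884]);
translate([943, 790, 0]) mirror([1, 0, 0]) rotate([0, atan2(416, 780), 0]) cube([42, 58, 884]);


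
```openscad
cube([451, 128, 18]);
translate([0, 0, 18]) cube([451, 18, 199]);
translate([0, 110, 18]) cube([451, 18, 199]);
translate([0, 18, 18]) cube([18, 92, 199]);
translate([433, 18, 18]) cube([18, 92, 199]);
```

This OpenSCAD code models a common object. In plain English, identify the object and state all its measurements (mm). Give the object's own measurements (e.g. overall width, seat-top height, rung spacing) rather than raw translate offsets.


An open-topped rectangular box: outside dimensions 451×128×217 mm, with a uniform wall and base thickness of 18 mm. The base is a full 451×128 slab on the floor; four walls sit on top of the base. The front and back walls (the −y and +y sides) span the full width; the two side walls fit between them.


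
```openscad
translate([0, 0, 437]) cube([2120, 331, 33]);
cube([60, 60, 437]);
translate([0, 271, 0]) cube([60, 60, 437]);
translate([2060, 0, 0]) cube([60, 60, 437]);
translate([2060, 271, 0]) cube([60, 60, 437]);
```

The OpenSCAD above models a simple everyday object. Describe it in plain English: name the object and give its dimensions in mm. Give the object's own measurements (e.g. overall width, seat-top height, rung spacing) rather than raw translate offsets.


A bench: a 2120×331 mm seat slab, 33 mm thick, top at z = 470 mm, on four 60×60 mm square legs flush with the seat corners and standing on z = 0.


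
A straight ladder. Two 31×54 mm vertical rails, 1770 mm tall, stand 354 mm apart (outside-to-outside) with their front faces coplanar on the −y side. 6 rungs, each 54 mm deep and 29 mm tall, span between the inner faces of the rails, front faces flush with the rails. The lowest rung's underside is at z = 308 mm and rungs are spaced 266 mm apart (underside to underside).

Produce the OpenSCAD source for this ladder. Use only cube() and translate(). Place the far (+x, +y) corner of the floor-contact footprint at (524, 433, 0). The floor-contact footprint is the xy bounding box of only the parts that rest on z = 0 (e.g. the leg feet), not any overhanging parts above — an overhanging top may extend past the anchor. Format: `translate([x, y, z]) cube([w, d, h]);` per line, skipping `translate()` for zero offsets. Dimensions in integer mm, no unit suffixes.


translate([170, 379, 0]) cube([31, 54, 1770]);
translate([493, 379, 0]) cube([31, 54, 1770]);
translate([201, 379, 308]) cube([292, 54, 29]);
translate([201, 379, 574]) cube([292, 54, 29]);
translate([201, 379, 840]) cube([292, 54, 29]);
translate([201, 379, 1106]) cube([292, 54, 29]);
translate([201, 379, 1372]) cube([292, 54, 29]);
translate([201, 379, 1638]) cube([292, 54, 29]);
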